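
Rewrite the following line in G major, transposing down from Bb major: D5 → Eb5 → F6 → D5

B4 C5 D6 B4

From Bb down to G is a minor third; apply that to each pitch.
D5 to B4
Eb5 to C5
F6 to D6
D5 to B4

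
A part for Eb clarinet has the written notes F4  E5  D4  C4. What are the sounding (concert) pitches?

Ab4 G5 F4 Eb4

The Eb clarinet sounds a minor third above written, so transpose each written note up a minor third.
F4 → Ab4
E5 → G5
D4 → F4
C4 → Eb4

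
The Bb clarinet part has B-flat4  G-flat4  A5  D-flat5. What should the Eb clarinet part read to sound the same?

F4 Db4 E5 Ab4

First find concert pitch: the Bb clarinet sounds a major second below written, so B-flat4 G-flat4 A5 D-flat5 sounds Ab4 Fb4 G5 Cb5.
Then write for Eb clarinet: it sounds a minor third above written, so the part must be a minor third below concert.
Ab4 → F4
Fb4 → Db4
G5 → E5
Cb5 → Ab4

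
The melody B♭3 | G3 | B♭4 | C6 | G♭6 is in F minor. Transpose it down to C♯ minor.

F minor to C♯ minor down is a diminished fourth, so every note moves down by that interval.
Bb3 gives F#3
G3 gives D#3
Bb4 gives F#4
C6 gives G#5
Gb6 gives D6

F#3 D#3 F#4 G#5 D6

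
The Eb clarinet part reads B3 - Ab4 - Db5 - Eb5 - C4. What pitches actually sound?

Written C4 on the Eb clarinet sounds as Eb4, a minor third higher; apply that shift to every note.
B3 gives D4
Ab4 gives Cb5
Db5 gives Fb5
Eb5 gives Gb5
C4 gives Eb4

D4 Cb5 Fb5 Gb5 Eb4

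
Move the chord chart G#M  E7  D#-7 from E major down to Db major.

E major down to Db major is an augmented second; each chord root moves by that interval while the quality stays the same.
G#M: root G# down an augmented second → F, giving FM.
E7: root E down an augmented second → Db, giving Db7.
D#-7: root D# down an augmented second → C, giving C-7.

FM Db7 C-7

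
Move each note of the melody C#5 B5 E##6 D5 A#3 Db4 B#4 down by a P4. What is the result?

C#5: a fourth down reaches G, and 5 semitones makes it G#4.
B5: a fourth down reaches F, and 5 semitones makes it F#5.
E##6 down a perfect fourth is B##5.
D5 down a perfect fourth is A4.
A#3: a fourth down reaches E, and 5 semitones makes it E#3.
Db4: a fourth down reaches A, and 5 semitones makes it Ab3.
B#4 down a perfect fourth is F##4.

G#4 F#5 B##5 A4 E#3 Ab3 F##4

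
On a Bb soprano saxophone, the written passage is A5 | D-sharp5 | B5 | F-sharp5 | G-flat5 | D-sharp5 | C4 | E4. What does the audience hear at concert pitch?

The Bb soprano saxophone sounds a major second below written, so transpose each written note down a major second.
A5 -> G5
D#5 -> C#5
B5 -> A5
F#5 -> E5
Gb5 -> Fb5
D#5 -> C#5
C4 -> Bb3
E4 -> D4

G5 C#5 A5 E5 Fb5 C#5 Bb3 D4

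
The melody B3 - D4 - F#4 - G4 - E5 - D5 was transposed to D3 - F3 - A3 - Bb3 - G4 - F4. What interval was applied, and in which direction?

From B3 to D3 is 6 letter names — a sixth of some quality.
D3 to B3 is 9 semitones, which makes it a major sixth; the second version is lower, so the direction is down.
Checking another pair — D5 → F4 — gives the same interval.

down a major sixth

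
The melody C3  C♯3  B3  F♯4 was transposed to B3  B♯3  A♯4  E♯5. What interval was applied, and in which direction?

From C3 to B3 is 7 letter names — a seventh of some quality.
C3 to B3 is 11 semitones, which makes it a major seventh; the second version is higher, so the direction is up.
Checking another pair — F#4 → E#5 — gives the same interval.

up a major seventh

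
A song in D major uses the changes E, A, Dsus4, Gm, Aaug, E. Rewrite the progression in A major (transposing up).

B E Asus4 Dm Eaug B

D major up to A major is a perfect fifth; each chord root moves by that interval while the quality stays the same.
E: root E up a perfect fifth → B, giving B.
A: root A up a perfect fifth → E, giving E.
Dsus4: root D up a perfect fifth → A, giving Asus4.
Gm: root G up a perfect fifth → D, giving Dm.
Aaug: root A up a perfect fifth → E, giving Eaug.
E: root E up a perfect fifth → B, giving B.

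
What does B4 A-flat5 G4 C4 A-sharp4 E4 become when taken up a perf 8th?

B5 Ab6 G5 C5 A#5 E5

B4: an octave up reaches B, and 12 semitones makes it B5.
Ab5: an octave up reaches A, and 12 semitones makes it Ab6.
G4: an octave up reaches G, and 12 semitones makes it G5.
A perfect octave up from C4 gives C5.
A#4: an octave up reaches A, and 12 semitones makes it A#5.
E4 up a perfect octave is E5.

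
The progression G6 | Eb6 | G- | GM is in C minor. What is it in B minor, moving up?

F#6 D6 F#- F#M

C minor up to B minor is a major seventh; each chord root moves by that interval while the quality stays the same.
G6: root G up a major seventh → F#, giving F#6.
Eb6: root Eb up a major seventh → D, giving D6.
G-: root G up a major seventh → F#, giving F#-.
GM: root G up a major seventh → F#, giving F#M.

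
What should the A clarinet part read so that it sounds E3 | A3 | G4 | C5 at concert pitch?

G3 C4 Bb4 Eb5

The A clarinet sounds a minor third below written, so the written part must be a minor third above concert — transpose each note up.
E3 to G3
A3 to C4
G4 to Bb4
C5 to Eb5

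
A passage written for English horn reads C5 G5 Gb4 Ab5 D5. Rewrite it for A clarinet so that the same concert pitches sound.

First find concert pitch: the English horn sounds a perfect fifth below written, so C5 G5 Gb4 Ab5 D5 sounds F4 C5 Cb4 Db5 G4.
Then write for A clarinet: it sounds a minor third below written, so the part must be a minor third above concert.
F4 → Ab4
C5 → Eb5
Cb4 → Ebb4
Db5 → Fb5
G4 → Bb4

Ab4 Eb5 Ebb4 Fb5 Bb4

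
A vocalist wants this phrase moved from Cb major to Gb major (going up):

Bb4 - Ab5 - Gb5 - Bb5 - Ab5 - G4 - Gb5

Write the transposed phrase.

F5 Eb6 Db6 F6 Eb6 D5 Db6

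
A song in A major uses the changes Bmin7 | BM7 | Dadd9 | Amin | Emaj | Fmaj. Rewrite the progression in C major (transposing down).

Dmin7 DM7 Fadd9 Cmin Gmaj Abmaj

A major down to C major is a major sixth; each chord root moves by that interval while the quality stays the same.
Bmin7: root B down a major sixth → D, giving Dmin7.
BM7: root B down a major sixth → D, giving DM7.
Dadd9: root D down a major sixth → F, giving Fadd9.
Amin: root A down a major sixth → C, giving Cmin.
Emaj: root E down a major sixth → G, giving Gmaj.
Fmaj: root F down a major sixth → Ab, giving Abmaj.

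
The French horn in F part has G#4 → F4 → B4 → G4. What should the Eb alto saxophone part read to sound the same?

First find concert pitch: the French horn in F sounds a perfect fifth below written, so G#4 F4 B4 G4 sounds C#4 Bb3 E4 C4.
Then write for Eb alto saxophone: it sounds a major sixth below written, so the part must be a major sixth above concert.
C#4 → A#4
Bb3 → G4
E4 → C#5
C4 → A4

A#4 G4 C#5 A4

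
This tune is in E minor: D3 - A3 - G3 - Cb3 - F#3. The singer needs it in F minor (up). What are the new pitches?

Eb3 Bb3 Ab3 Dbb3 G3

E minor to F minor up is a minor second, so every note moves up by that interval.
D3 gives Eb3
A3 gives Bb3
G3 gives Ab3
Cb3 gives Dbb3
F#3 gives G3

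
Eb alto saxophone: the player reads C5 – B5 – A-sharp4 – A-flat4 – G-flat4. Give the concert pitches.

Eb4 D5 C#4 Cb4 Bbb3

The Eb alto saxophone sounds a major sixth below written, so transpose each written note down a major sixth.
C5 becomes Eb4
B5 becomes D5
A#4 becomes C#4
Ab4 becomes Cb4
Gb4 becomes Bbb3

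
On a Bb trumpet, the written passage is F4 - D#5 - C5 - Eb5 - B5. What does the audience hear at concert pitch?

Eb4 C#5 Bb4 Db5 A5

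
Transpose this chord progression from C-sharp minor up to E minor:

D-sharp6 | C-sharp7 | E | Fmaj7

F#6 E7 G Abmaj7

C-sharp minor up to E minor is a minor third; each chord root moves by that interval while the quality stays the same.
D-sharp6: root D-sharp up a minor third → F#, giving F#6.
C-sharp7: root C-sharp up a minor third → E, giving E7.
E: root E up a minor third → G, giving G.
Fmaj7: root F up a minor third → Ab, giving Abmaj7.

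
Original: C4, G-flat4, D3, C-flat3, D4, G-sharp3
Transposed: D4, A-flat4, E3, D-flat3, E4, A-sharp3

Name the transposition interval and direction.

up a major second

From C4 to D4 is 2 letter names — a second of some quality.
C4 to D4 is 2 semitones, which makes it a major second; the second version is higher, so the direction is up.
Checking another pair — G#3 → A#3 — gives the same interval.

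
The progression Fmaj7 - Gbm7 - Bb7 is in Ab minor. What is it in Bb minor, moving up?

Gmaj7 Abm7 C7

Ab minor up to Bb minor is a major second; each chord root moves by that interval while the quality stays the same.
Fmaj7: root F up a major second → G, giving Gmaj7.
Gbm7: root Gb up a major second → Ab, giving Abm7.
Bb7: root Bb up a major second → C, giving C7.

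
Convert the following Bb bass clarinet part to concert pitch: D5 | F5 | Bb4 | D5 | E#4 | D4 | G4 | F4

Written C4 on the Bb bass clarinet sounds as Bb2, a major ninth lower; apply that shift to every note.
D5 → C4
F5 → Eb4
Bb4 → Ab3
D5 → C4
E#4 → D#3
D4 → C3
G4 → F3
F4 → Eb3

C4 Eb4 Ab3 C4 D#3 C3 F3 Eb3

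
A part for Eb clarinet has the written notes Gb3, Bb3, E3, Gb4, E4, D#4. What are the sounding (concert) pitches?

Bbb3 Db4 G3 Bbb4 G4 F#4

Written C4 on the Eb clarinet sounds as Eb4, a minor third higher; apply that shift to every note.
Gb3 -> Bbb3
Bb3 -> Db4
E3 -> G3
Gb4 -> Bbb4
E4 -> G4
D#4 -> F#4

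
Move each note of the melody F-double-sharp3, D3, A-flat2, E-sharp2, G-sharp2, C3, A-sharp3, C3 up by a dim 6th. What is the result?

D4 Bbb3 Fbb3 C3 Eb3 Abb3 F4 Abb3

F##3: a sixth up reaches D, and 7 semitones makes it D4.
D3: a sixth up reaches B, and 7 semitones makes it Bbb3.
A diminished sixth up from Ab2 gives Fbb3.
E#2: a sixth up reaches C, and 7 semitones makes it C3.
G#2 up a diminished sixth is Eb3.
C3 up a diminished sixth is Abb3.
A#3: a sixth up reaches F, and 7 semitones makes it F4.
C3 up a diminished sixth is Abb3.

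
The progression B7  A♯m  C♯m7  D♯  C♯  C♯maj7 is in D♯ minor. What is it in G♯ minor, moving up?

E7 D#m F#m7 G# F# F#maj7

D♯ minor up to G♯ minor is a perfect fourth; each chord root moves by that interval while the quality stays the same.
B7: root B up a perfect fourth → E, giving E7.
A♯m: root A♯ up a perfect fourth → D#, giving D#m.
C♯m7: root C♯ up a perfect fourth → F#, giving F#m7.
D♯: root D♯ up a perfect fourth → G#, giving G#.
C♯: root C♯ up a perfect fourth → F#, giving F#.
C♯maj7: root C♯ up a perfect fourth → F#, giving F#maj7.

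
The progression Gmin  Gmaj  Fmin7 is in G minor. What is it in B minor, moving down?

Bmin Bmaj Amin7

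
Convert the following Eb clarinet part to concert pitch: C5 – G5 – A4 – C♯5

Eb5 Bb5 C5 E5

The Eb clarinet sounds a minor third above written, so transpose each written note up a minor third.
C5 → Eb5
G5 → Bb5
A4 → C5
C#5 → E5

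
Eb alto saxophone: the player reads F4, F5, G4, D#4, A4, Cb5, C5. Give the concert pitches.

Ab3 Ab4 Bb3 F#3 C4 Ebb4 Eb4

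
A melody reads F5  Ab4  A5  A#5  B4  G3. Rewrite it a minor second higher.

F5 -> Gb5
Ab4 -> Bbb4
A5 -> Bb5
A#5 -> B5
B4 -> C5
G3 -> Ab3

Gb5 Bbb4 Bb5 B5 C5 Ab3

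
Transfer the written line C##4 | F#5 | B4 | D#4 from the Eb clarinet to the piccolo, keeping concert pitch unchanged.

First find concert pitch: the Eb clarinet sounds a minor third above written, so C##4 F#5 B4 D#4 sounds E#4 A5 D5 F#4.
Then write for piccolo: it sounds a perfect octave above written, so the part must be a perfect octave below concert.
E#4 → E#3
A5 → A4
D5 → D4
F#4 → F#3

E#3 A4 D4 F#3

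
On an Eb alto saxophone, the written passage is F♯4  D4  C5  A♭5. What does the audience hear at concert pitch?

A3 F3 Eb4 Cb5

Written C4 on the Eb alto saxophone sounds as Eb3, a major sixth lower; apply that shift to every note.
F#4 → A3
D4 → F3
C5 → Eb4
Ab5 → Cb5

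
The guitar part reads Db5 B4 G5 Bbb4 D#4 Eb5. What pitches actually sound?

Written C4 on the guitar sounds as C3, a perfect octave lower; apply that shift to every note.
Db5 gives Db4
B4 gives B3
G5 gives G4
Bbb4 gives Bbb3
D#4 gives D#3
Eb5 gives Eb4

Db4 B3 G4 Bbb3 D#3 Eb4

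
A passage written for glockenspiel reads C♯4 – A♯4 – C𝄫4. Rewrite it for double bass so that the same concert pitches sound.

C#7 A#7 Cbb7

First find concert pitch: the glockenspiel sounds a perfect fifteenth above written, so C♯4 A♯4 C𝄫4 sounds C#6 A#6 Cbb6.
Then write for double bass: it sounds a perfect octave below written, so the part must be a perfect octave above concert.
C#6 → C#7
A#6 → A#7
Cbb6 → Cbb7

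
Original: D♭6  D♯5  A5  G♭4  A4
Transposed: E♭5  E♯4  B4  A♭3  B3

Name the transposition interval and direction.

down a minor seventh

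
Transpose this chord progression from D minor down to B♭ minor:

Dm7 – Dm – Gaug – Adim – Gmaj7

Bbm7 Bbm Ebaug Fdim Ebmaj7

D minor down to B♭ minor is a major third; each chord root moves by that interval while the quality stays the same.
Dm7: root D down a major third → Bb, giving Bbm7.
Dm: root D down a major third → Bb, giving Bbm.
Gaug: root G down a major third → Eb, giving Ebaug.
Adim: root A down a major third → F, giving Fdim.
Gmaj7: root G down a major third → Eb, giving Ebmaj7.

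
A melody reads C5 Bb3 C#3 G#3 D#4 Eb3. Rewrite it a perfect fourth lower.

C5 down a perfect fourth is G4.
Bb3 down a perfect fourth is F3.
C#3: a fourth down reaches G, and 5 semitones makes it G#2.
G#3 down a perfect fourth is D#3.
A perfect fourth down from D#4 gives A#3.
Eb3 down a perfect fourth is Bb2.

G4 F3 G#2 D#3 A#3 Bb2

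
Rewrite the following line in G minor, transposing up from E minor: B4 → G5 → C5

D5 Bb5 Eb5

From E up to G is a minor third; apply that to each pitch.
B4 to D5
G5 to Bb5
C5 to Eb5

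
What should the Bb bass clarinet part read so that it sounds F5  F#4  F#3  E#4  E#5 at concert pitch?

G6 G#5 G#4 F##5 F##6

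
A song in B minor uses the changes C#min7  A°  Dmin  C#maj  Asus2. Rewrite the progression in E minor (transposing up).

F#min7 D° Gmin F#maj Dsus2

B minor up to E minor is a perfect fourth; each chord root moves by that interval while the quality stays the same.
C#min7: root C# up a perfect fourth → F#, giving F#min7.
A°: root A up a perfect fourth → D, giving D°.
Dmin: root D up a perfect fourth → G, giving Gmin.
C#maj: root C# up a perfect fourth → F#, giving F#maj.
Asus2: root A up a perfect fourth → D, giving Dsus2.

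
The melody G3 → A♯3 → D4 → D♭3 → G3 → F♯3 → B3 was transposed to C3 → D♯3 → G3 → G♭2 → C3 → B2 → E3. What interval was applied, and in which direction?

down a perfect fifth

From G3 to C3 is 5 letter names — a fifth of some quality.
C3 to G3 is 7 semitones, which makes it a perfect fifth; the second version is lower, so the direction is down.
Checking another pair — B3 → E3 — gives the same interval.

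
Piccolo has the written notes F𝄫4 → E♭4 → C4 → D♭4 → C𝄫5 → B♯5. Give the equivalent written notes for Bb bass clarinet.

First find concert pitch: the piccolo sounds a perfect octave above written, so F𝄫4 E♭4 C4 D♭4 C𝄫5 B♯5 sounds Fbb5 Eb5 C5 Db5 Cbb6 B#6.
Then write for Bb bass clarinet: it sounds a major ninth below written, so the part must be a major ninth above concert.
Fbb5 → Gbb6
Eb5 → F6
C5 → D6
Db5 → Eb6
Cbb6 → Dbb7
B#6 → C##8

Gbb6 F6 D6 Eb6 Dbb7 C##8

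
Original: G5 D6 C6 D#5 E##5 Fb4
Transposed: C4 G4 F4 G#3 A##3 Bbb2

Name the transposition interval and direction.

down a perfect twelfth

From G5 to C4 is 12 letter names — a twelfth of some quality.
C4 to G5 is 19 semitones, which makes it a perfect twelfth; the second version is lower, so the direction is down.
Checking another pair — Fb4 → Bbb2 — gives the same interval.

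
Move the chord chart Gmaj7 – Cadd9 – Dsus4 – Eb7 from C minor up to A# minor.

C minor up to A# minor is an augmented sixth; each chord root moves by that interval while the quality stays the same.
Gmaj7: root G up an augmented sixth → E#, giving E#maj7.
Cadd9: root C up an augmented sixth → A#, giving A#add9.
Dsus4: root D up an augmented sixth → B#, giving B#sus4.
Eb7: root Eb up an augmented sixth → C#, giving C#7.

E#maj7 A#add9 B#sus4 C#7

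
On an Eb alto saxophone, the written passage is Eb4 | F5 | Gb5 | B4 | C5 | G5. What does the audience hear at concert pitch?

Gb3 Ab4 Bbb4 D4 Eb4 Bb4

Written C4 on the Eb alto saxophone sounds as Eb3, a major sixth lower; apply that shift to every note.
Eb4 becomes Gb3
F5 becomes Ab4
Gb5 becomes Bbb4
B4 becomes D4
C5 becomes Eb4
G5 becomes Bb4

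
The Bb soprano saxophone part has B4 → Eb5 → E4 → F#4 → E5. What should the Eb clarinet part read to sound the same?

F#4 Bb4 B3 C#4 B4

First find concert pitch: the Bb soprano saxophone sounds a major second below written, so B4 Eb5 E4 F#4 E5 sounds A4 Db5 D4 E4 D5.
Then write for Eb clarinet: it sounds a minor third above written, so the part must be a minor third below concert.
A4 → F#4
Db5 → Bb4
D4 → B3
E4 → C#4
D5 → B4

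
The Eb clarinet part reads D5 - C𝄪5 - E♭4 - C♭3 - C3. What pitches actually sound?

F5 E#5 Gb4 Ebb3 Eb3

Written C4 on the Eb clarinet sounds as Eb4, a minor third higher; apply that shift to every note.
D5 -> F5
C##5 -> E#5
Eb4 -> Gb4
Cb3 -> Ebb3
C3 -> Eb3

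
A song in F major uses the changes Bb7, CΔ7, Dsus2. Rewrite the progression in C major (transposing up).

F7 GΔ7 Asus2

F major up to C major is a perfect fifth; each chord root moves by that interval while the quality stays the same.
Bb7: root Bb up a perfect fifth → F, giving F7.
CΔ7: root C up a perfect fifth → G, giving GΔ7.
Dsus2: root D up a perfect fifth → A, giving Asus2.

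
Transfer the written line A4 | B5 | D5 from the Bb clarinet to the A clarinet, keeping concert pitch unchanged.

First find concert pitch: the Bb clarinet sounds a major second below written, so A4 B5 D5 sounds G4 A5 C5.
Then write for A clarinet: it sounds a minor third below written, so the part must be a minor third above concert.
G4 → Bb4
A5 → C6
C5 → Eb5

Bb4 C6 Eb5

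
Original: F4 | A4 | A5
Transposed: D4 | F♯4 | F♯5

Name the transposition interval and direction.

From F4 to D4 is 3 letter names — a third of some quality.
D4 to F4 is 3 semitones, which makes it a minor third; the second version is lower, so the direction is down.
Checking another pair — A5 → F#5 — gives the same interval.

down a minor third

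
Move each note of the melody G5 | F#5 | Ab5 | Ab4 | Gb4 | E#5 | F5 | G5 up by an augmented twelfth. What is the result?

D#7 C##7 E7 E6 D6 B##6 C#7 D#7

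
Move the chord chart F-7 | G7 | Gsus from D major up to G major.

Bb-7 C7 Csus

D major up to G major is a perfect fourth; each chord root moves by that interval while the quality stays the same.
F-7: root F up a perfect fourth → Bb, giving Bb-7.
G7: root G up a perfect fourth → C, giving C7.
Gsus: root G up a perfect fourth → C, giving Csus.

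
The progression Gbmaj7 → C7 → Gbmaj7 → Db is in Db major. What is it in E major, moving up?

Amaj7 D#7 Amaj7 E

Db major up to E major is an augmented second; each chord root moves by that interval while the quality stays the same.
Gbmaj7: root Gb up an augmented second → A, giving Amaj7.
C7: root C up an augmented second → D#, giving D#7.
Gbmaj7: root Gb up an augmented second → A, giving Amaj7.
Db: root Db up an augmented second → E, giving E.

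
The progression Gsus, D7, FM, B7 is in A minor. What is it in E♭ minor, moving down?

Dbsus Ab7 CbM F7

A minor down to E♭ minor is an augmented fourth; each chord root moves by that interval while the quality stays the same.
Gsus: root G down an augmented fourth → Db, giving Dbsus.
D7: root D down an augmented fourth → Ab, giving Ab7.
FM: root F down an augmented fourth → Cb, giving CbM.
B7: root B down an augmented fourth → F, giving F7.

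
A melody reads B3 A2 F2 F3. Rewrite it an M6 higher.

G#4 F#3 D3 D4

B3 up a major sixth is G#4.
A major sixth up from A2 gives F#3.
A major sixth up from F2 gives D3.
A major sixth up from F3 gives D4.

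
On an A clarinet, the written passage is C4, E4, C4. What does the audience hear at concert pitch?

Written C4 on the A clarinet sounds as A3, a minor third lower; apply that shift to every note.
C4 gives A3
E4 gives C#4
C4 gives A3

A3 C#4 A3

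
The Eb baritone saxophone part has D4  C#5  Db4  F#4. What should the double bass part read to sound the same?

F3 E4 Fb3 A3

First find concert pitch: the Eb baritone saxophone sounds a major thirteenth below written, so D4 C#5 Db4 F#4 sounds F2 E3 Fb2 A2.
Then write for double bass: it sounds a perfect octave below written, so the part must be a perfect octave above concert.
F2 → F3
E3 → E4
Fb2 → Fb3
A2 → A3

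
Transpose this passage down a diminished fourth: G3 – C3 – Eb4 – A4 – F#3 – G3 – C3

D#3 G#2 B3 E#4 C##3 D#3 G#2

A diminished fourth down from G3 gives D#3.
C3: a fourth down reaches G, and 4 semitones makes it G#2.
A diminished fourth down from Eb4 gives B3.
A4 down a diminished fourth is E#4.
A diminished fourth down from F#3 gives C##3.
A diminished fourth down from G3 gives D#3.
C3: a fourth down reaches G, and 4 semitones makes it G#2.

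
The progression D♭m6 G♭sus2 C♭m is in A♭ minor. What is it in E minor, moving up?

Am6 Dsus2 Gm

A♭ minor up to E minor is an augmented fifth; each chord root moves by that interval while the quality stays the same.
D♭m6: root D♭ up an augmented fifth → A, giving Am6.
G♭sus2: root G♭ up an augmented fifth → D, giving Dsus2.
C♭m: root C♭ up an augmented fifth → G, giving Gm.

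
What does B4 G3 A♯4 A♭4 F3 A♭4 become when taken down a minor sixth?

D#4 B2 C##4 C4 A2 C4

B4: a sixth down reaches D, and 8 semitones makes it D#4.
G3 down a minor sixth is B2.
A minor sixth down from A#4 gives C##4.
A minor sixth down from Ab4 gives C4.
F3 down a minor sixth is A2.
Ab4 down a minor sixth is C4.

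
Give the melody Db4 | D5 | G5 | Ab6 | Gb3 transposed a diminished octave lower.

D3 D#4 G#4 A5 G2

Db4 gives D3
D5 gives D#4
G5 gives G#4
Ab6 gives A5
Gb3 gives G2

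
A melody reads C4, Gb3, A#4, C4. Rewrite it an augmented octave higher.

C#5 G4 A##5 C#5

C4 becomes C#5
Gb3 becomes G4
A#4 becomes A##5
C4 becomes C#5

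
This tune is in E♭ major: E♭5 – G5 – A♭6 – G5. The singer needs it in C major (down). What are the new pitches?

From E♭ down to C is a minor third; apply that to each pitch.
Eb5 becomes C5
G5 becomes E5
Ab6 becomes F6
G5 becomes E5

C5 E5 F6 E5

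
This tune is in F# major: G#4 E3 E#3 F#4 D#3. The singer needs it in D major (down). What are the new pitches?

E4 C3 C#3 D4 B2

F# major to D major down is a major third, so every note moves down by that interval.
G#4 becomes E4
E3 becomes C3
E#3 becomes C#3
F#4 becomes D4
D#3 becomes B2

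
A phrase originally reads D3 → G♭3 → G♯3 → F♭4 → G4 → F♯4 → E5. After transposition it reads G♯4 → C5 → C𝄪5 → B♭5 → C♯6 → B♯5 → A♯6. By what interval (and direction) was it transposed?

Take the first pair: D3 → G#4. D to G spans 11 letter names, so the interval is some kind of eleventh.
D3 to G#4 is 18 semitones, which makes it an augmented eleventh; the second version is higher, so the direction is up.
Checking another pair — E5 → A#6 — gives the same interval.

up an augmented eleventh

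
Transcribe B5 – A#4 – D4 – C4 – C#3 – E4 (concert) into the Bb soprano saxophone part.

The Bb soprano saxophone sounds a major second below written, so the written part must be a major second above concert — transpose each note up.
B5 -> C#6
A#4 -> B#4
D4 -> E4
C4 -> D4
C#3 -> D#3
E4 -> F#4

C#6 B#4 E4 D4 D#3 F#4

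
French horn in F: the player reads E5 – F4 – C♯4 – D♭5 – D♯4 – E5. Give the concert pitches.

A4 Bb3 F#3 Gb4 G#3 A4

The French horn in F sounds a perfect fifth below written, so transpose each written note down a perfect fifth.
E5 becomes A4
F4 becomes Bb3
C#4 becomes F#3
Db5 becomes Gb4
D#4 becomes G#3
E5 becomes A4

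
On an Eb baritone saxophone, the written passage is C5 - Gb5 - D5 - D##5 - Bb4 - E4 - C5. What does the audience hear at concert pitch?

Eb3 Bbb3 F3 F##3 Db3 G2 Eb3

Written C4 on the Eb baritone saxophone sounds as Eb2, a major thirteenth lower; apply that shift to every note.
C5 -> Eb3
Gb5 -> Bbb3
D5 -> F3
D##5 -> F##3
Bb4 -> Db3
E4 -> G2
C5 -> Eb3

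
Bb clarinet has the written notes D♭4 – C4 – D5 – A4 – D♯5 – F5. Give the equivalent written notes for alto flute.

First find concert pitch: the Bb clarinet sounds a major second below written, so D♭4 C4 D5 A4 D♯5 F5 sounds Cb4 Bb3 C5 G4 C#5 Eb5.
Then write for alto flute: it sounds a perfect fourth below written, so the part must be a perfect fourth above concert.
Cb4 → Fb4
Bb3 → Eb4
C5 → F5
G4 → C5
C#5 → F#5
Eb5 → Ab5

Fb4 Eb4 F5 C5 F#5 Ab5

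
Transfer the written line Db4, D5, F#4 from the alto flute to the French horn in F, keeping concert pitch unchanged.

Eb4 E5 G#4

First find concert pitch: the alto flute sounds a perfect fourth below written, so Db4 D5 F#4 sounds Ab3 A4 C#4.
Then write for French horn in F: it sounds a perfect fifth below written, so the part must be a perfect fifth above concert.
Ab3 → Eb4
A4 → E5
C#4 → G#4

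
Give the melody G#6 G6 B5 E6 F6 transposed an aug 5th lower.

C6 Cb6 Eb5 Ab5 Bbb5

G#6 down an augmented fifth is C6.
An augmented fifth down from G6 gives Cb6.
An augmented fifth down from B5 gives Eb5.
E6 down an augmented fifth is Ab5.
F6 down an augmented fifth is Bbb5.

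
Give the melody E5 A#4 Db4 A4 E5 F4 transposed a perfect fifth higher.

E5 -> B5
A#4 -> E#5
Db4 -> Ab4
A4 -> E5
E5 -> B5
F4 -> C5

B5 E#5 Ab4 E5 B5 C5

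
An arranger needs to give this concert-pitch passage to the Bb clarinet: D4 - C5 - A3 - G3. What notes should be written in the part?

E4 D5 B3 A3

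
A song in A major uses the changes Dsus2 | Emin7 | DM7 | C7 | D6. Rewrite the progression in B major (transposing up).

Esus2 F#min7 EM7 D7 E6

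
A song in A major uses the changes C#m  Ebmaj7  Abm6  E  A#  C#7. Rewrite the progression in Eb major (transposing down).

Gm Bbbmaj7 Ebbm6 Bb E G7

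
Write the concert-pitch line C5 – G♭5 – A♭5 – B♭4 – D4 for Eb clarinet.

The Eb clarinet sounds a minor third above written, so the written part must be a minor third below concert — transpose each note down.
C5 becomes A4
Gb5 becomes Eb5
Ab5 becomes F5
Bb4 becomes G4
D4 becomes B3

A4 Eb5 F5 G4 B3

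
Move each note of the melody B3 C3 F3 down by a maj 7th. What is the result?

C3 Db2 Gb2

A major seventh down from B3 gives C3.
C3: a seventh down reaches D, and 11 semitones makes it Db2.
F3 down a major seventh is Gb2.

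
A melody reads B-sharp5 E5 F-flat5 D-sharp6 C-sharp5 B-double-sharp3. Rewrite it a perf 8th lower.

B#4 E4 Fb4 D#5 C#4 B##2

B#5 -> B#4
E5 -> E4
Fb5 -> Fb4
D#6 -> D#5
C#5 -> C#4
B##3 -> B##2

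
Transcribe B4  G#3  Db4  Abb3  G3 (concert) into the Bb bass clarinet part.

The Bb bass clarinet sounds a major ninth below written, so the written part must be a major ninth above concert — transpose each note up.
B4 → C#6
G#3 → A#4
Db4 → Eb5
Abb3 → Bbb4
G3 → A4

C#6 A#4 Eb5 Bbb4 A4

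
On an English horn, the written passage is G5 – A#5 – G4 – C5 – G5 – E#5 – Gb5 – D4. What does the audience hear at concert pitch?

The English horn sounds a perfect fifth below written, so transpose each written note down a perfect fifth.
G5 → C5
A#5 → D#5
G4 → C4
C5 → F4
G5 → C5
E#5 → A#4
Gb5 → Cb5
D4 → G3

C5 D#5 C4 F4 C5 A#4 Cb5 G3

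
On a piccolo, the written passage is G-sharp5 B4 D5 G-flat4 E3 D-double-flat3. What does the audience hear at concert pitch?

Written C4 on the piccolo sounds as C5, a perfect octave higher; apply that shift to every note.
G#5 -> G#6
B4 -> B5
D5 -> D6
Gb4 -> Gb5
E3 -> E4
Dbb3 -> Dbb4

G#6 B5 D6 Gb5 E4 Dbb4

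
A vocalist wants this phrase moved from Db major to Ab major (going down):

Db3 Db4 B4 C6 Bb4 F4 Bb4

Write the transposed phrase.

Ab2 Ab3 F#4 G5 F4 C4 F4

Db major to Ab major down is a perfect fourth, so every note moves down by that interval.
Db3 becomes Ab2
Db4 becomes Ab3
B4 becomes F#4
C6 becomes G5
Bb4 becomes F4
F4 becomes C4
Bb4 becomes F4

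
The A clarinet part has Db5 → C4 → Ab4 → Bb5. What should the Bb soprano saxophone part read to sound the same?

C5 B3 G4 A5

First find concert pitch: the A clarinet sounds a minor third below written, so Db5 C4 Ab4 Bb5 sounds Bb4 A3 F4 G5.
Then write for Bb soprano saxophone: it sounds a major second below written, so the part must be a major second above concert.
Bb4 → C5
A3 → B3
F4 → G4
G5 → A5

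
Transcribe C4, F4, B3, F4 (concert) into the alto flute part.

Written C4 sounds as G3 on the alto flute, so concert pitches are written a perfect fourth up.
C4 -> F4
F4 -> Bb4
B3 -> E4
F4 -> Bb4

F4 Bb4 E4 Bb4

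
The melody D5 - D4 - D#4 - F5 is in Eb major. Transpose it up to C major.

B5 B4 B#4 D6

From Eb up to C is a major sixth; apply that to each pitch.
D5 gives B5
D4 gives B4
D#4 gives B#4
F5 gives D6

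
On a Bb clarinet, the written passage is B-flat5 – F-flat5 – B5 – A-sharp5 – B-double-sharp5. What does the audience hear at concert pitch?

Ab5 Ebb5 A5 G#5 A##5

Written C4 on the Bb clarinet sounds as Bb3, a major second lower; apply that shift to every note.
Bb5 → Ab5
Fb5 → Ebb5
B5 → A5
A#5 → G#5
B##5 → A##5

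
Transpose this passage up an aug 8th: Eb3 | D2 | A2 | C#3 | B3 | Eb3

E4 D#3 A#3 C##4 B#4 E4

Eb3 gives E4
D2 gives D#3
A2 gives A#3
C#3 gives C##4
B3 gives B#4
Eb3 gives E4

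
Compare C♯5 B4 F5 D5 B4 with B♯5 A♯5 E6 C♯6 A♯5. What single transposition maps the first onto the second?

From C#5 to B#5 is 7 letter names — a seventh of some quality.
C#5 to B#5 is 11 semitones, which makes it a major seventh; the second version is higher, so the direction is up.
Checking another pair — B4 → A#5 — gives the same interval.

up a major seventh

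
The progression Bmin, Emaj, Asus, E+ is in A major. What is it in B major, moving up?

C#min F#maj Bsus F#+

A major up to B major is a major second; each chord root moves by that interval while the quality stays the same.
Bmin: root B up a major second → C#, giving C#min.
Emaj: root E up a major second → F#, giving F#maj.
Asus: root A up a major second → B, giving Bsus.
E+: root E up a major second → F#, giving F#+.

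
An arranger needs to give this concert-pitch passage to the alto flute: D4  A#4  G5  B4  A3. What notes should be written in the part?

G4 D#5 C6 E5 D4

Written C4 sounds as G3 on the alto flute, so concert pitches are written a perfect fourth up.
D4 gives G4
A#4 gives D#5
G5 gives C6
B4 gives E5
A3 gives D4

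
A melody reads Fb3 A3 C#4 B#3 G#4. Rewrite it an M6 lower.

A major sixth down from Fb3 gives Abb2.
A3 down a major sixth is C3.
A major sixth down from C#4 gives E3.
A major sixth down from B#3 gives D#3.
G#4 down a major sixth is B3.

Abb2 C3 E3 D#3 B3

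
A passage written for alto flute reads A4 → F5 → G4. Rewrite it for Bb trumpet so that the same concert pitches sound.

F#4 D5 E4

First find concert pitch: the alto flute sounds a perfect fourth below written, so A4 F5 G4 sounds E4 C5 D4.
Then write for Bb trumpet: it sounds a major second below written, so the part must be a major second above concert.
E4 → F#4
C5 → D5
D4 → E4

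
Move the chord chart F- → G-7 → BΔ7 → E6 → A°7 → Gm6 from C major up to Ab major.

Db- Eb-7 GΔ7 C6 F°7 Ebm6

C major up to Ab major is a minor sixth; each chord root moves by that interval while the quality stays the same.
F-: root F up a minor sixth → Db, giving Db-.
G-7: root G up a minor sixth → Eb, giving Eb-7.
BΔ7: root B up a minor sixth → G, giving GΔ7.
E6: root E up a minor sixth → C, giving C6.
A°7: root A up a minor sixth → F, giving F°7.
Gm6: root G up a minor sixth → Eb, giving Ebm6.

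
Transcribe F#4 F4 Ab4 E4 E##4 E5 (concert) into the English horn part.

C#5 C5 Eb5 B4 B##4 B5

Written C4 sounds as F3 on the English horn, so concert pitches are written a perfect fifth up.
F#4 to C#5
F4 to C5
Ab4 to Eb5
E4 to B4
E##4 to B##4
E5 to B5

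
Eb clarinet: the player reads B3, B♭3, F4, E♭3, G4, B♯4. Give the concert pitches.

D4 Db4 Ab4 Gb3 Bb4 D#5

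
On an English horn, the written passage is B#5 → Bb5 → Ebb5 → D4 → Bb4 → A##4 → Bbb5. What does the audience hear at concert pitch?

E#5 Eb5 Abb4 G3 Eb4 D##4 Ebb5

Written C4 on the English horn sounds as F3, a perfect fifth lower; apply that shift to every note.
B#5 becomes E#5
Bb5 becomes Eb5
Ebb5 becomes Abb4
D4 becomes G3
Bb4 becomes Eb4
A##4 becomes D##4
Bbb5 becomes Ebb5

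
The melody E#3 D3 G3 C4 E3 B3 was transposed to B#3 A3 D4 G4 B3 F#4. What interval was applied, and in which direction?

From E#3 to B#3 is 5 letter names — a fifth of some quality.
E#3 to B#3 is 7 semitones, which makes it a perfect fifth; the second version is higher, so the direction is up.
Checking another pair — B3 → F#4 — gives the same interval.

up a perfect fifth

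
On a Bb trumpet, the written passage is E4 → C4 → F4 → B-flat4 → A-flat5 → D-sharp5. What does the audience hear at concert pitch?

D4 Bb3 Eb4 Ab4 Gb5 C#5

Written C4 on the Bb trumpet sounds as Bb3, a major second lower; apply that shift to every note.
E4 becomes D4
C4 becomes Bb3
F4 becomes Eb4
Bb4 becomes Ab4
Ab5 becomes Gb5
D#5 becomes C#5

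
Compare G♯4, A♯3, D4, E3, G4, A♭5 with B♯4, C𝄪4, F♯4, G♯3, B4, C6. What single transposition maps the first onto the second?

up a major third

From G#4 to B#4 is 3 letter names — a third of some quality.
G#4 to B#4 is 4 semitones, which makes it a major third; the second version is higher, so the direction is up.
Checking another pair — Ab5 → C6 — gives the same interval.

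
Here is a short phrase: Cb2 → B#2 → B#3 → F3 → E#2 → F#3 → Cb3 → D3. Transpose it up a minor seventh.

Bbb2 A#3 A#4 Eb4 D#3 E4 Bbb3 C4

Cb2 becomes Bbb2
B#2 becomes A#3
B#3 becomes A#4
F3 becomes Eb4
E#2 becomes D#3
F#3 becomes E4
Cb3 becomes Bbb3
D3 becomes C4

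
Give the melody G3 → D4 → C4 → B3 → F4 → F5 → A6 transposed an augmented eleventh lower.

G3: an eleventh down reaches D, and 18 semitones makes it Db2.
D4: an eleventh down reaches A, and 18 semitones makes it Ab2.
C4: an eleventh down reaches G, and 18 semitones makes it Gb2.
An augmented eleventh down from B3 gives F2.
An augmented eleventh down from F4 gives Cb3.
An augmented eleventh down from F5 gives Cb4.
A6 down an augmented eleventh is Eb5.

Db2 Ab2 Gb2 F2 Cb3 Cb4 Eb5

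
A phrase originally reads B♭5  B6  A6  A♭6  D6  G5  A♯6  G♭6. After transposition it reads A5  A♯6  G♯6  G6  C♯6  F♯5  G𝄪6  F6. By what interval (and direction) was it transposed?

down a minor second

From Bb5 to A5 is 2 letter names — a second of some quality.
A5 to Bb5 is 1 semitone, which makes it a minor second; the second version is lower, so the direction is down.
Checking another pair — Gb6 → F6 — gives the same interval.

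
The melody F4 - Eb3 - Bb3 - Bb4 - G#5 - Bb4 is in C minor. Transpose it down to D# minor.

C minor to D# minor down is a diminished seventh, so every note moves down by that interval.
F4 becomes G#3
Eb3 becomes F#2
Bb3 becomes C#3
Bb4 becomes C#4
G#5 becomes A##4
Bb4 becomes C#4

G#3 F#2 C#3 C#4 A##4 C#4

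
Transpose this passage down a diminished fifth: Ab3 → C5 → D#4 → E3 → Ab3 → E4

D3 F#4 G##3 A#2 D3 A#3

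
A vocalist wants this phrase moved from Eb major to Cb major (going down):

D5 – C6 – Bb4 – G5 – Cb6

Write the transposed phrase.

Bb4 Ab5 Gb4 Eb5 Abb5

Eb major to Cb major down is a major third, so every note moves down by that interval.
D5 → Bb4
C6 → Ab5
Bb4 → Gb4
G5 → Eb5
Cb6 → Abb5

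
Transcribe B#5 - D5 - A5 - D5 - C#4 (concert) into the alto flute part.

E#6 G5 D6 G5 F#4

Written C4 sounds as G3 on the alto flute, so concert pitches are written a perfect fourth up.
B#5 -> E#6
D5 -> G5
A5 -> D6
D5 -> G5
C#4 -> F#4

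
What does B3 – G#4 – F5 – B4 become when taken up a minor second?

B3 up a minor second is C4.
G#4: a second up reaches A, and 1 semitone makes it A4.
F5: a second up reaches G, and 1 semitone makes it Gb5.
B4: a second up reaches C, and 1 semitone makes it C5.

C4 A4 Gb5 C5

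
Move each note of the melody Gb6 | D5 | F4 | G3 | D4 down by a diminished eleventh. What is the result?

Gb6 gives D5
D5 gives A#3
F4 gives C#3
G3 gives D#2
D4 gives A#2

D5 A#3 C#3 D#2 A#2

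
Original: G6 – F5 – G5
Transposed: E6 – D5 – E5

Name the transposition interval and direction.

down a minor third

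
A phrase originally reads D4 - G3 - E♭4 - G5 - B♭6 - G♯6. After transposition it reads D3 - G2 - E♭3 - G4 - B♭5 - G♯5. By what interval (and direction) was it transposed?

From D4 to D3 is 8 letter names — an octave of some quality.
D3 to D4 is 12 semitones, which makes it a perfect octave; the second version is lower, so the direction is down.
Checking another pair — G#6 → G#5 — gives the same interval.

down a perfect octave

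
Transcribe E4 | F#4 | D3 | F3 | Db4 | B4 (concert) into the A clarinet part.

Written C4 sounds as A3 on the A clarinet, so concert pitches are written a minor third up.
E4 → G4
F#4 → A4
D3 → F3
F3 → Ab3
Db4 → Fb4
B4 → D5

G4 A4 F3 Ab3 Fb4 D5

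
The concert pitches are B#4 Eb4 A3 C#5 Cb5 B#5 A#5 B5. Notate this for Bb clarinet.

C##5 F4 B3 D#5 Db5 C##6 B#5 C#6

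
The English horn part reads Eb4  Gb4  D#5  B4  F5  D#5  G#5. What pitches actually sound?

Ab3 Cb4 G#4 E4 Bb4 G#4 C#5

Written C4 on the English horn sounds as F3, a perfect fifth lower; apply that shift to every note.
Eb4 -> Ab3
Gb4 -> Cb4
D#5 -> G#4
B4 -> E4
F5 -> Bb4
D#5 -> G#4
G#5 -> C#5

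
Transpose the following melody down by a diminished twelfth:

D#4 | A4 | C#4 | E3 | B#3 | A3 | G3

G##2 D#3 F##2 A#1 E##2 D#2 C#2

D#4 to G##2
A4 to D#3
C#4 to F##2
E3 to A#1
B#3 to E##2
A3 to D#2
G3 to C#2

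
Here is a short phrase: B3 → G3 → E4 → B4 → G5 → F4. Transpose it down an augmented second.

B3 -> Ab3
G3 -> Fb3
E4 -> Db4
B4 -> Ab4
G5 -> Fb5
F4 -> Ebb4

Ab3 Fb3 Db4 Ab4 Fb5 Ebb4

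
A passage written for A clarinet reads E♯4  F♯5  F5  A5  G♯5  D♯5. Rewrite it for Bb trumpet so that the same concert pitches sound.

D##4 E#5 E5 G#5 F##5 C##5

First find concert pitch: the A clarinet sounds a minor third below written, so E♯4 F♯5 F5 A5 G♯5 D♯5 sounds C##4 D#5 D5 F#5 E#5 B#4.
Then write for Bb trumpet: it sounds a major second below written, so the part must be a major second above concert.
C##4 → D##4
D#5 → E#5
D5 → E5
F#5 → G#5
E#5 → F##5
B#4 → C##5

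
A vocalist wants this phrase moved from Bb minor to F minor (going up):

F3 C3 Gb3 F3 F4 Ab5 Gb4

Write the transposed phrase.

C4 G3 Db4 C4 C5 Eb6 Db5

Bb minor to F minor up is a perfect fifth, so every note moves up by that interval.
F3 becomes C4
C3 becomes G3
Gb3 becomes Db4
F3 becomes C4
F4 becomes C5
Ab5 becomes Eb6
Gb4 becomes Db5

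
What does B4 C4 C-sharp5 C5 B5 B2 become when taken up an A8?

B#5 C#5 C##6 C#6 B#6 B#3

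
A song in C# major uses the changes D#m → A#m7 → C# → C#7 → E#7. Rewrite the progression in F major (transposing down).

Gm Dm7 F F7 A7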